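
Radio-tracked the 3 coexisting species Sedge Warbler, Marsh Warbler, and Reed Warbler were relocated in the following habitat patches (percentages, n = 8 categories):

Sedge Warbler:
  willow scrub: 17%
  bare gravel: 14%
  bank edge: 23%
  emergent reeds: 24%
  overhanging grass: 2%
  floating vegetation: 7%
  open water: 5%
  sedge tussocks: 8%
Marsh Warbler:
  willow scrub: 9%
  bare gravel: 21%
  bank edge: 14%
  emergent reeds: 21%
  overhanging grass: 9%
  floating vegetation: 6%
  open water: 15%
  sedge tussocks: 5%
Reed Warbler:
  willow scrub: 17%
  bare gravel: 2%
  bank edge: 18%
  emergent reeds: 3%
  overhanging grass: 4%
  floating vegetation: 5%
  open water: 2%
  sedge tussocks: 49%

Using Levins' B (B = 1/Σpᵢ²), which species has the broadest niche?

Marsh Warbler

Convert percentages to proportions (divide by 100).
Σp_Sedgᵢ² = 0.17² + 0.14² + 0.23² + 0.24² + 0.02² + 0.07² + 0.05² + 0.08² = 0.0289 + 0.0196 + 0.0529 + 0.0576 + 0.0004 + 0.0049 + 0.0025 + 0.0064 = 0.1732
B_Sedg = 1 / 0.1732 = 5.7737
Σp_Marsᵢ² = 0.09² + 0.21² + 0.14² + 0.21² + 0.09² + 0.06² + 0.15² + 0.05² = 0.0081 + 0.0441 + 0.0196 + 0.0441 + 0.0081 + 0.0036 + 0.0225 + 0.0025 = 0.1526
B_Mars = 1 / 0.1526 = 6.5531
Σp_Reedᵢ² = 0.17² + 0.02² + 0.18² + 0.03² + 0.04² + 0.05² + 0.02² + 0.49² = 0.0289 + 0.0004 + 0.0324 + 0.0009 + 0.0016 + 0.0025 + 0.0004 + 0.2401 = 0.3072
B_Reed = 1 / 0.3072 = 3.2552
Highest B → broadest niche (most generalist): Marsh Warbler (B = 6.55).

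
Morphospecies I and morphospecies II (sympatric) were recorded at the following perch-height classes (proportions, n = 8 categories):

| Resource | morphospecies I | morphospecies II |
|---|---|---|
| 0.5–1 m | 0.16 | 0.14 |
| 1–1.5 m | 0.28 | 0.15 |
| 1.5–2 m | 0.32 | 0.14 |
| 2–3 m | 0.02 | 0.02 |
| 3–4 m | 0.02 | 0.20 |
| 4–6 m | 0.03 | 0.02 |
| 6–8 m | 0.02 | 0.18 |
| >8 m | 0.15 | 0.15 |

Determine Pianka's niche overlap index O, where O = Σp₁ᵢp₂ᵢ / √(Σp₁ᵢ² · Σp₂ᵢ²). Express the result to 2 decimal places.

0.74

Σ p₁ᵢp₂ᵢ = 0.0224 + 0.0420 + 0.0448 + 0.0004 + 0.0040 + 0.0006 + 0.0036 + 0.0225 = 0.1403
Σp_1ᵢ² = 0.16² + 0.28² + 0.32² + 0.02² + 0.02² + 0.03² + 0.02² + 0.15² = 0.0256 + 0.0784 + 0.1024 + 0.0004 + 0.0004 + 0.0009 + 0.0004 + 0.0225 = 0.2310
Σp_2ᵢ² = 0.14² + 0.15² + 0.14² + 0.02² + 0.20² + 0.02² + 0.18² + 0.15² = 0.0196 + 0.0225 + 0.0196 + 0.0004 + 0.0400 + 0.0004 + 0.0324 + 0.0225 = 0.1574
O = 0.1403 / √(0.2310 × 0.1574) = 0.1403 / 0.19068 = 0.7358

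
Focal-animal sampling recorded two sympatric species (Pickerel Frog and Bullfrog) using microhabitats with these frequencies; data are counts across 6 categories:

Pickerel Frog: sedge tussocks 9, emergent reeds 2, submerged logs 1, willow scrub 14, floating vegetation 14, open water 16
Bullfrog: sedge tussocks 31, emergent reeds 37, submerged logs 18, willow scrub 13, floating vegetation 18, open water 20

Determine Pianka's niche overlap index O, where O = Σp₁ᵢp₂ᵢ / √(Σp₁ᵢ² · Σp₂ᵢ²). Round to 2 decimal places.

Proportions for Pickerel Frog (n=56): 9/56=0.1607, 2/56=0.0357, 1/56=0.0179, 14/56=0.2500, 14/56=0.2500, 16/56=0.2857
Proportions for Bullfrog (n=137): 31/137=0.2263, 37/137=0.2701, 18/137=0.1314, 13/137=0.0949, 18/137=0.1314, 20/137=0.1460
Σ p₁ᵢp₂ᵢ = 0.036366 + 0.009643 + 0.002352 + 0.023725 + 0.032850 + 0.041712 = 0.146648
Σp_1ᵢ² = 0.1607² + 0.0357² + 0.0179² + 0.2500² + 0.2500² + 0.2857² = 0.025824 + 0.001274 + 0.000320 + 0.062500 + 0.062500 + 0.081624 = 0.234042
Σp_2ᵢ² = 0.2263² + 0.2701² + 0.1314² + 0.0949² + 0.1314² + 0.1460² = 0.051212 + 0.072954 + 0.017266 + 0.009006 + 0.017266 + 0.021316 = 0.189020
O = 0.146648 / √(0.234042 × 0.189020) = 0.146648 / 0.2103298 = 0.6972

0.70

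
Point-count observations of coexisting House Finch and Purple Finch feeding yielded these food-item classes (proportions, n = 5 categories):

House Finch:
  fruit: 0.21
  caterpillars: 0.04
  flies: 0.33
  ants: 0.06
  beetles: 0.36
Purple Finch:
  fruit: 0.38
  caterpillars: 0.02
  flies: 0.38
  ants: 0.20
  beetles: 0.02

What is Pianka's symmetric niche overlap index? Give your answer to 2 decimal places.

Σ p₁ᵢp₂ᵢ = 0.0798 + 0.0008 + 0.1254 + 0.0120 + 0.0072 = 0.2252
Σp_1ᵢ² = 0.21² + 0.04² + 0.33² + 0.06² + 0.36² = 0.0441 + 0.0016 + 0.1089 + 0.0036 + 0.1296 = 0.2878
Σp_2ᵢ² = 0.38² + 0.02² + 0.38² + 0.20² + 0.02² = 0.1444 + 0.0004 + 0.1444 + 0.0400 + 0.0004 = 0.3296
O = 0.2252 / √(0.2878 × 0.3296) = 0.2252 / 0.30799 = 0.7312

0.73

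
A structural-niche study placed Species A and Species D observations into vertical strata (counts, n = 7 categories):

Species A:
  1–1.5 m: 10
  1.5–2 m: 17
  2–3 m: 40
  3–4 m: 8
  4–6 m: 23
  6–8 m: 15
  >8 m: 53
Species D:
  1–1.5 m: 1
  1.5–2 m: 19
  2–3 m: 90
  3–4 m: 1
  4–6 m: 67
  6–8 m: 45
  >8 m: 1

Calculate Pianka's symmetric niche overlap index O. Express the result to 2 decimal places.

Proportions for Species A (n=166): 10/166=0.0602, 17/166=0.1024, 40/166=0.2410, 8/166=0.0482, 23/166=0.1386, 15/166=0.0904, 53/166=0.3193
Proportions for Species D (n=224): 1/224=0.0045, 19/224=0.0848, 90/224=0.4018, 1/224=0.0045, 67/224=0.2991, 45/224=0.2009, 1/224=0.0045
Σ p₁ᵢp₂ᵢ = 0.000271 + 0.008684 + 0.096834 + 0.000217 + 0.041455 + 0.018161 + 0.001437 = 0.167059
Σp_1ᵢ² = 0.0602² + 0.1024² + 0.2410² + 0.0482² + 0.1386² + 0.0904² + 0.3193² = 0.003624 + 0.010486 + 0.058081 + 0.002323 + 0.019210 + 0.008172 + 0.101952 = 0.203848
Σp_2ᵢ² = 0.0045² + 0.0848² + 0.4018² + 0.0045² + 0.2991² + 0.2009² + 0.0045² = 0.000020 + 0.007191 + 0.161443 + 0.000020 + 0.089461 + 0.040361 + 0.000020 = 0.298516
O = 0.167059 / √(0.203848 × 0.298516) = 0.167059 / 0.2466818 = 0.6772

0.68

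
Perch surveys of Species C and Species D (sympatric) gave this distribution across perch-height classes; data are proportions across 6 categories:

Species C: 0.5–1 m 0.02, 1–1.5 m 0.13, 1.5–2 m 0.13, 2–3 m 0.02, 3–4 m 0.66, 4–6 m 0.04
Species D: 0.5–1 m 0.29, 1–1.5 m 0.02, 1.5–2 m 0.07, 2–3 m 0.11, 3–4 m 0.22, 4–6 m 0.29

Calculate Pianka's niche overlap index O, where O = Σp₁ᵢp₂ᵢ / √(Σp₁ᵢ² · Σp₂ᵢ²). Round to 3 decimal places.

0.531

Σ p₁ᵢp₂ᵢ = 0.0058 + 0.0026 + 0.0091 + 0.0022 + 0.1452 + 0.0116 = 0.1765
Σp_1ᵢ² = 0.02² + 0.13² + 0.13² + 0.02² + 0.66² + 0.04² = 0.0004 + 0.0169 + 0.0169 + 0.0004 + 0.4356 + 0.0016 = 0.4718
Σp_2ᵢ² = 0.29² + 0.02² + 0.07² + 0.11² + 0.22² + 0.29² = 0.0841 + 0.0004 + 0.0049 + 0.0121 + 0.0484 + 0.0841 = 0.2340
O = 0.1765 / √(0.4718 × 0.2340) = 0.1765 / 0.332267 = 0.53120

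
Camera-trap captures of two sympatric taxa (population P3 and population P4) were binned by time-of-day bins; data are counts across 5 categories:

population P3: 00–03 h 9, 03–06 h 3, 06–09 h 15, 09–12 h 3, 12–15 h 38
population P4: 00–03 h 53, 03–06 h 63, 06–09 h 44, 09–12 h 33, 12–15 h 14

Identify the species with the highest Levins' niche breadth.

Proportions for population P3 (n=68): 9/68=0.1324, 3/68=0.0441, 15/68=0.2206, 3/68=0.0441, 38/68=0.5588
Proportions for population P4 (n=207): 53/207=0.2560, 63/207=0.3043, 44/207=0.2126, 33/207=0.1594, 14/207=0.0676
Σp_P3ᵢ² = 0.1324² + 0.0441² + 0.2206² + 0.0441² + 0.5588² = 0.017530 + 0.001945 + 0.048664 + 0.001945 + 0.312257 = 0.382341
B_P3 = 1 / 0.382341 = 2.6155
Σp_P4ᵢ² = 0.2560² + 0.3043² + 0.2126² + 0.1594² + 0.0676² = 0.065536 + 0.092598 + 0.045199 + 0.025408 + 0.004570 = 0.233311
B_P4 = 1 / 0.233311 = 4.2861
Highest B → broadest niche (most generalist): population P4 (B = 4.29).

population P4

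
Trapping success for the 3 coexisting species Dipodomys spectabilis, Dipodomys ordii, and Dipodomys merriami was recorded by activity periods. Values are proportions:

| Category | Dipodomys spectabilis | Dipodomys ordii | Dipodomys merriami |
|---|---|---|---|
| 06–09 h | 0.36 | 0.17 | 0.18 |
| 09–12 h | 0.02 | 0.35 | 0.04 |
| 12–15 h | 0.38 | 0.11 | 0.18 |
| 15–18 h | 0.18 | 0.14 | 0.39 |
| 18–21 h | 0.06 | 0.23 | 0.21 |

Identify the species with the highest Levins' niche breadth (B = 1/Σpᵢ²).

Dipodomys ordii

Σp_specᵢ² = 0.36² + 0.02² + 0.38² + 0.18² + 0.06² = 0.1296 + 0.0004 + 0.1444 + 0.0324 + 0.0036 = 0.3104
B_spec = 1 / 0.3104 = 3.2216
Σp_ordiᵢ² = 0.17² + 0.35² + 0.11² + 0.14² + 0.23² = 0.0289 + 0.1225 + 0.0121 + 0.0196 + 0.0529 = 0.2360
B_ordi = 1 / 0.2360 = 4.2373
Σp_merrᵢ² = 0.18² + 0.04² + 0.18² + 0.39² + 0.21² = 0.0324 + 0.0016 + 0.0324 + 0.1521 + 0.0441 = 0.2626
B_merr = 1 / 0.2626 = 3.8081
Highest B → broadest niche (most generalist): Dipodomys ordii (B = 4.24).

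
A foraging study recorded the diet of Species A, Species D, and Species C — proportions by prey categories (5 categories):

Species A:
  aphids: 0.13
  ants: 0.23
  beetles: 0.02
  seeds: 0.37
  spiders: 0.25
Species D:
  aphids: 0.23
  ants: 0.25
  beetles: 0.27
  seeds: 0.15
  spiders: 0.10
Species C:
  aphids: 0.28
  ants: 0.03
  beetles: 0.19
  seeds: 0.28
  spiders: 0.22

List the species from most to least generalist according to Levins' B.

Species D > Species C > Species A

Σp_Aᵢ² = 0.13² + 0.23² + 0.02² + 0.37² + 0.25² = 0.0169 + 0.0529 + 0.0004 + 0.1369 + 0.0625 = 0.2696
B_A = 1 / 0.2696 = 3.7092
Σp_Dᵢ² = 0.23² + 0.25² + 0.27² + 0.15² + 0.10² = 0.0529 + 0.0625 + 0.0729 + 0.0225 + 0.0100 = 0.2208
B_D = 1 / 0.2208 = 4.5290
Σp_Cᵢ² = 0.28² + 0.03² + 0.19² + 0.28² + 0.22² = 0.0784 + 0.0009 + 0.0361 + 0.0784 + 0.0484 = 0.2422
B_C = 1 / 0.2422 = 4.1288
Ranking by B (broadest → narrowest): Species D (4.53) > Species C (4.13) > Species A (3.71)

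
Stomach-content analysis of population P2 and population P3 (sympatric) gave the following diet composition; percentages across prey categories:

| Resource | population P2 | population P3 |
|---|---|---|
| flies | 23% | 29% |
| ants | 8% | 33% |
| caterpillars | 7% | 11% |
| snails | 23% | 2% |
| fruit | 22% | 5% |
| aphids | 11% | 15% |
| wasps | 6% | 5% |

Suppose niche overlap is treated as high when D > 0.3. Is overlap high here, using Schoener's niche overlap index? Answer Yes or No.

Yes

Convert percentages to proportions (divide by 100).
Σ|p₁ᵢ − p₂ᵢ| = 0.06 + 0.25 + 0.04 + 0.21 + 0.17 + 0.04 + 0.01 = 0.78
D = 1 − ½ × 0.78 = 1 − 0.390 = 0.6100
D = 0.6100 > 0.3 → Yes.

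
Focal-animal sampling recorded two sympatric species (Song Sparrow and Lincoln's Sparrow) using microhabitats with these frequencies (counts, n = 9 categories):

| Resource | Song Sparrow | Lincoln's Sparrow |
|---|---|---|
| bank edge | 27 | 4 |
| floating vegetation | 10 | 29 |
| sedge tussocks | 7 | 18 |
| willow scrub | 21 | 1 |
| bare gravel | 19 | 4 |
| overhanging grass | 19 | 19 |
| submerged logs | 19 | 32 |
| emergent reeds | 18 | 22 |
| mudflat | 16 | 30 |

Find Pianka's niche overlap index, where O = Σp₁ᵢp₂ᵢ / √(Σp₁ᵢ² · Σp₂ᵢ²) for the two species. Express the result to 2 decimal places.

Proportions for Song Sparrow (n=156): 27/156=0.1731, 10/156=0.0641, 7/156=0.0449, 21/156=0.1346, 19/156=0.1218, 19/156=0.1218, 19/156=0.1218, 18/156=0.1154, 16/156=0.1026
Proportions for Lincoln's Sparrow (n=159): 4/159=0.0252, 29/159=0.1824, 18/159=0.1132, 1/159=0.0063, 4/159=0.0252, 19/159=0.1195, 32/159=0.2013, 22/159=0.1384, 30/159=0.1887
Σ p₁ᵢp₂ᵢ = 0.004362 + 0.011692 + 0.005083 + 0.000848 + 0.003069 + 0.014555 + 0.024518 + 0.015971 + 0.019361 = 0.099459
Σp_1ᵢ² = 0.1731² + 0.0641² + 0.0449² + 0.1346² + 0.1218² + 0.1218² + 0.1218² + 0.1154² + 0.1026² = 0.029964 + 0.004109 + 0.002016 + 0.018117 + 0.014835 + 0.014835 + 0.014835 + 0.013317 + 0.010527 = 0.122555
Σp_2ᵢ² = 0.0252² + 0.1824² + 0.1132² + 0.0063² + 0.0252² + 0.1195² + 0.2013² + 0.1384² + 0.1887² = 0.000635 + 0.033270 + 0.012814 + 0.000040 + 0.000635 + 0.014280 + 0.040522 + 0.019155 + 0.035608 = 0.156959
O = 0.099459 / √(0.122555 × 0.156959) = 0.099459 / 0.1386943 = 0.7171

0.72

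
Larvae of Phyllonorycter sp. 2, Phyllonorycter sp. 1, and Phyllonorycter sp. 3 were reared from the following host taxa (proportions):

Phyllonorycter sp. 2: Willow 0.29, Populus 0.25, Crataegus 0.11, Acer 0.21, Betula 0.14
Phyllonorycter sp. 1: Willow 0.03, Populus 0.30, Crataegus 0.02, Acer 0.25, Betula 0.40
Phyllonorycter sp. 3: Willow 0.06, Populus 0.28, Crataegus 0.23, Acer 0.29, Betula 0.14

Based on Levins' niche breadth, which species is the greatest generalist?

Σp_2ᵢ² = 0.29² + 0.25² + 0.11² + 0.21² + 0.14² = 0.0841 + 0.0625 + 0.0121 + 0.0441 + 0.0196 = 0.2224
B_2 = 1 / 0.2224 = 4.4964
Σp_1ᵢ² = 0.03² + 0.30² + 0.02² + 0.25² + 0.40² = 0.0009 + 0.0900 + 0.0004 + 0.0625 + 0.1600 = 0.3138
B_1 = 1 / 0.3138 = 3.1867
Σp_3ᵢ² = 0.06² + 0.28² + 0.23² + 0.29² + 0.14² = 0.0036 + 0.0784 + 0.0529 + 0.0841 + 0.0196 = 0.2386
B_3 = 1 / 0.2386 = 4.1911
Highest B → broadest niche (most generalist): Phyllonorycter sp. 2 (B = 4.50).

Phyllonorycter sp. 2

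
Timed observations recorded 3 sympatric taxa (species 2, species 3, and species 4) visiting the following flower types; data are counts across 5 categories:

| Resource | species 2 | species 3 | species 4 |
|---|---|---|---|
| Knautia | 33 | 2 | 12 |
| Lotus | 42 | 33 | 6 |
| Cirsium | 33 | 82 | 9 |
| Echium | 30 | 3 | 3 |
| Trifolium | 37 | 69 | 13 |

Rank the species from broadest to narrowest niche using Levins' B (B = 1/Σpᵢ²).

species 2 > species 4 > species 3

Proportions for species 2 (n=175): 33/175=0.1886, 42/175=0.2400, 33/175=0.1886, 30/175=0.1714, 37/175=0.2114
Proportions for species 3 (n=189): 2/189=0.0106, 33/189=0.1746, 82/189=0.4339, 3/189=0.0159, 69/189=0.3651
Proportions for species 4 (n=43): 12/43=0.2791, 6/43=0.1395, 9/43=0.2093, 3/43=0.0698, 13/43=0.3023
Σp_2ᵢ² = 0.1886² + 0.2400² + 0.1886² + 0.1714² + 0.2114² = 0.035570 + 0.057600 + 0.035570 + 0.029378 + 0.044690 = 0.202808
B_2 = 1 / 0.202808 = 4.9308
Σp_3ᵢ² = 0.0106² + 0.1746² + 0.4339² + 0.0159² + 0.3651² = 0.000112 + 0.030485 + 0.188269 + 0.000253 + 0.133298 = 0.352417
B_3 = 1 / 0.352417 = 2.8375
Σp_4ᵢ² = 0.2791² + 0.1395² + 0.2093² + 0.0698² + 0.3023² = 0.077897 + 0.019460 + 0.043806 + 0.004872 + 0.091385 = 0.237420
B_4 = 1 / 0.237420 = 4.2119
Ranking by B (broadest → narrowest): species 2 (4.93) > species 4 (4.21) > species 3 (2.84)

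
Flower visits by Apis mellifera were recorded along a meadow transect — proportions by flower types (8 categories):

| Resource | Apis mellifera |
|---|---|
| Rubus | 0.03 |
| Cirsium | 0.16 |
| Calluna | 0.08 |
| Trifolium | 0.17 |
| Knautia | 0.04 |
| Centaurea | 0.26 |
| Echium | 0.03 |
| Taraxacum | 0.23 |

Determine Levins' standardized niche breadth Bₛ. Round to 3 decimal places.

Σpᵢ² = 0.03² + 0.16² + 0.08² + 0.17² + 0.04² + 0.26² + 0.03² + 0.23² = 0.0009 + 0.0256 + 0.0064 + 0.0289 + 0.0016 + 0.0676 + 0.0009 + 0.0529 = 0.1848
B = 1 / 0.1848 = 5.41126
Bₛ = (B − 1)/(n − 1) = (5.41126 − 1)/(8 − 1) = 4.41126/7 = 0.63018

0.630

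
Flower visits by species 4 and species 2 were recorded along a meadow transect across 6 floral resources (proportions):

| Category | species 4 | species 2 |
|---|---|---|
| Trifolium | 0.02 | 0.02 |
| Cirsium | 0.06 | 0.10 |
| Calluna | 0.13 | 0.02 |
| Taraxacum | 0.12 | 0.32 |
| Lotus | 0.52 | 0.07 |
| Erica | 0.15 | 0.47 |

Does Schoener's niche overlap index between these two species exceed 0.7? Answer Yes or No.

Σ|p₁ᵢ − p₂ᵢ| = 0.00 + 0.04 + 0.11 + 0.20 + 0.45 + 0.32 = 1.12
D = 1 − ½ × 1.12 = 1 − 0.560 = 0.4400
D = 0.4400 < 0.7 → No.

No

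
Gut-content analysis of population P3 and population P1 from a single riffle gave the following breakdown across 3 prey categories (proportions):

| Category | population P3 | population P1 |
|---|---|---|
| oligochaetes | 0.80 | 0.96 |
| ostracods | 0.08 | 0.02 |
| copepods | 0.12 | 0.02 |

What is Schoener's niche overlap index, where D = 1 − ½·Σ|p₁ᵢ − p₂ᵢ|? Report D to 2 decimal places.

0.84

Σ|p₁ᵢ − p₂ᵢ| = 0.16 + 0.06 + 0.10 = 0.32
D = 1 − ½ × 0.32 = 1 − 0.160 = 0.8400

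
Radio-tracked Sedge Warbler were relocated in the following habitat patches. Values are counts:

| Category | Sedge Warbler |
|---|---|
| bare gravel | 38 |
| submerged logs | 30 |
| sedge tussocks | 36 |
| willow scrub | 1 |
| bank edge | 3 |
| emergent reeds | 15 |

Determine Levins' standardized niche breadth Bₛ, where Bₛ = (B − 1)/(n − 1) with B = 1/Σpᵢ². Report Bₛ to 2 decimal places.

0.58

Proportions for Sedge Warbler (n=123): 38/123=0.3089, 30/123=0.2439, 36/123=0.2927, 1/123=0.0081, 3/123=0.0244, 15/123=0.1220
Σpᵢ² = 0.3089² + 0.2439² + 0.2927² + 0.0081² + 0.0244² + 0.1220² = 0.095419 + 0.059487 + 0.085673 + 0.000066 + 0.000595 + 0.014884 = 0.256124
B = 1 / 0.256124 = 3.9044
Bₛ = (B − 1)/(n − 1) = (3.9044 − 1)/(6 − 1) = 2.9044/5 = 0.5809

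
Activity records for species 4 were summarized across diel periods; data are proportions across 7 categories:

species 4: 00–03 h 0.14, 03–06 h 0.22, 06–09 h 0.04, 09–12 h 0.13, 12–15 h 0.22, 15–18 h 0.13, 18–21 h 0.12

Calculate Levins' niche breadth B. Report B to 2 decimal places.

6.02

Σpᵢ² = 0.14² + 0.22² + 0.04² + 0.13² + 0.22² + 0.13² + 0.12² = 0.0196 + 0.0484 + 0.0016 + 0.0169 + 0.0484 + 0.0169 + 0.0144 = 0.1662
B = 1 / 0.1662 = 6.0168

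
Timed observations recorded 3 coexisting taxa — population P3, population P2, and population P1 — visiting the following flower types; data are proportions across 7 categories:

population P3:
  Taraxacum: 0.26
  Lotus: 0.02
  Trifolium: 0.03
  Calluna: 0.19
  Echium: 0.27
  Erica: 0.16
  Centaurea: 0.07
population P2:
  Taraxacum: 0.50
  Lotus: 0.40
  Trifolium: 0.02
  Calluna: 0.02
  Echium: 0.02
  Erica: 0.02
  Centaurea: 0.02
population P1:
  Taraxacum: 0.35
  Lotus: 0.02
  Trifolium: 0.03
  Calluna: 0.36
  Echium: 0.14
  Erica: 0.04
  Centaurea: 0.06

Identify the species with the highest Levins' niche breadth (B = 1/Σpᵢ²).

population P3

Σp_P3ᵢ² = 0.26² + 0.02² + 0.03² + 0.19² + 0.27² + 0.16² + 0.07² = 0.0676 + 0.0004 + 0.0009 + 0.0361 + 0.0729 + 0.0256 + 0.0049 = 0.2084
B_P3 = 1 / 0.2084 = 4.7985
Σp_P2ᵢ² = 0.50² + 0.40² + 0.02² + 0.02² + 0.02² + 0.02² + 0.02² = 0.2500 + 0.1600 + 0.0004 + 0.0004 + 0.0004 + 0.0004 + 0.0004 = 0.4120
B_P2 = 1 / 0.4120 = 2.4272
Σp_P1ᵢ² = 0.35² + 0.02² + 0.03² + 0.36² + 0.14² + 0.04² + 0.06² = 0.1225 + 0.0004 + 0.0009 + 0.1296 + 0.0196 + 0.0016 + 0.0036 = 0.2782
B_P1 = 1 / 0.2782 = 3.5945
Highest B → broadest niche (most generalist): population P3 (B = 4.80).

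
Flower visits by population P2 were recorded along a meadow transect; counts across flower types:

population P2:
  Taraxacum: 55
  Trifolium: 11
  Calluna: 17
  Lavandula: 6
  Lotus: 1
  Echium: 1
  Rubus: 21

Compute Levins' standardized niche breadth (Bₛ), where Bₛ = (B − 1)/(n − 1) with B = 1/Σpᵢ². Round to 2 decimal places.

Proportions for population P2 (n=112): 55/112=0.4911, 11/112=0.0982, 17/112=0.1518, 6/112=0.0536, 1/112=0.0089, 1/112=0.0089, 21/112=0.1875
Σpᵢ² = 0.4911² + 0.0982² + 0.1518² + 0.0536² + 0.0089² + 0.0089² + 0.1875² = 0.241179 + 0.009643 + 0.023043 + 0.002873 + 0.000079 + 0.000079 + 0.035156 = 0.312052
B = 1 / 0.312052 = 3.2046
Bₛ = (B − 1)/(n − 1) = (3.2046 − 1)/(7 − 1) = 2.2046/6 = 0.3674

0.37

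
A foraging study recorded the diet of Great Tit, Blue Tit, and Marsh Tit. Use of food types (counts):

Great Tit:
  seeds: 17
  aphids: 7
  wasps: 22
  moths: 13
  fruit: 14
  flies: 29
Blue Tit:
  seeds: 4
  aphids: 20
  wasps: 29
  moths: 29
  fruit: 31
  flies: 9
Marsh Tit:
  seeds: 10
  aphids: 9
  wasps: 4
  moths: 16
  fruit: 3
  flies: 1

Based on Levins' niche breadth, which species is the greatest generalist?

Proportions for Great Tit (n=102): 17/102=0.1667, 7/102=0.0686, 22/102=0.2157, 13/102=0.1275, 14/102=0.1373, 29/102=0.2843
Proportions for Blue Tit (n=122): 4/122=0.0328, 20/122=0.1639, 29/122=0.2377, 29/122=0.2377, 31/122=0.2541, 9/122=0.0738
Proportions for Marsh Tit (n=43): 10/43=0.2326, 9/43=0.2093, 4/43=0.0930, 16/43=0.3721, 3/43=0.0698, 1/43=0.0233
Σp_Greaᵢ² = 0.1667² + 0.0686² + 0.2157² + 0.1275² + 0.1373² + 0.2843² = 0.027789 + 0.004706 + 0.046526 + 0.016256 + 0.018851 + 0.080826 = 0.194954
B_Grea = 1 / 0.194954 = 5.1294
Σp_Blueᵢ² = 0.0328² + 0.1639² + 0.2377² + 0.2377² + 0.2541² + 0.0738² = 0.001076 + 0.026863 + 0.056501 + 0.056501 + 0.064567 + 0.005446 = 0.210954
B_Blue = 1 / 0.210954 = 4.7404
Σp_Marsᵢ² = 0.2326² + 0.2093² + 0.0930² + 0.3721² + 0.0698² + 0.0233² = 0.054103 + 0.043806 + 0.008649 + 0.138458 + 0.004872 + 0.000543 = 0.250431
B_Mars = 1 / 0.250431 = 3.9931
Highest B → broadest niche (most generalist): Great Tit (B = 5.13).

Great Tit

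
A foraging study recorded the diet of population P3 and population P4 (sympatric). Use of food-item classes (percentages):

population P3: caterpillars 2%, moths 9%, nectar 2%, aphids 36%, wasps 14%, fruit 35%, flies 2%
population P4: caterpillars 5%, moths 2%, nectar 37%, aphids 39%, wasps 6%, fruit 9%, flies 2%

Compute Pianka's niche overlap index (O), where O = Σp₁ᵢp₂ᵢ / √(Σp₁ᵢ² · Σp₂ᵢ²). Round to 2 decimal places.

0.65

Convert percentages to proportions (divide by 100).
Σ p₁ᵢp₂ᵢ = 0.0010 + 0.0018 + 0.0074 + 0.1404 + 0.0084 + 0.0315 + 0.0004 = 0.1909
Σp_1ᵢ² = 0.02² + 0.09² + 0.02² + 0.36² + 0.14² + 0.35² + 0.02² = 0.0004 + 0.0081 + 0.0004 + 0.1296 + 0.0196 + 0.1225 + 0.0004 = 0.2810
Σp_2ᵢ² = 0.05² + 0.02² + 0.37² + 0.39² + 0.06² + 0.09² + 0.02² = 0.0025 + 0.0004 + 0.1369 + 0.1521 + 0.0036 + 0.0081 + 0.0004 = 0.3040
O = 0.1909 / √(0.2810 × 0.3040) = 0.1909 / 0.29227 = 0.6532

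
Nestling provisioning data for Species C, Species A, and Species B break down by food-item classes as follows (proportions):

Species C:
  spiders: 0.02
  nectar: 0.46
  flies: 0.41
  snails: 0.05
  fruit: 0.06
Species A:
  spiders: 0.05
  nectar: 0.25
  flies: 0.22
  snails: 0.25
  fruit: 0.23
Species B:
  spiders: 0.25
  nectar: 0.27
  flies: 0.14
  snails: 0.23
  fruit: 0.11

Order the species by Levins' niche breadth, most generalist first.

Species B > Species A > Species C

Σp_Cᵢ² = 0.02² + 0.46² + 0.41² + 0.05² + 0.06² = 0.0004 + 0.2116 + 0.1681 + 0.0025 + 0.0036 = 0.3862
B_C = 1 / 0.3862 = 2.5893
Σp_Aᵢ² = 0.05² + 0.25² + 0.22² + 0.25² + 0.23² = 0.0025 + 0.0625 + 0.0484 + 0.0625 + 0.0529 = 0.2288
B_A = 1 / 0.2288 = 4.3706
Σp_Bᵢ² = 0.25² + 0.27² + 0.14² + 0.23² + 0.11² = 0.0625 + 0.0729 + 0.0196 + 0.0529 + 0.0121 = 0.2200
B_B = 1 / 0.2200 = 4.5455
Ranking by B (broadest → narrowest): Species B (4.55) > Species A (4.37) > Species C (2.59)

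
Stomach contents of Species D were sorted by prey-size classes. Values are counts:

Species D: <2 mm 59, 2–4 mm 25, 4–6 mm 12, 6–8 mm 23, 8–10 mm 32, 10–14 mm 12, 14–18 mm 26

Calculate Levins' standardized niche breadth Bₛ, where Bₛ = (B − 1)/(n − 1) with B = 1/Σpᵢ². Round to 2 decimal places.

Proportions for Species D (n=189): 59/189=0.3122, 25/189=0.1323, 12/189=0.0635, 23/189=0.1217, 32/189=0.1693, 12/189=0.0635, 26/189=0.1376
Σpᵢ² = 0.3122² + 0.1323² + 0.0635² + 0.1217² + 0.1693² + 0.0635² + 0.1376² = 0.097469 + 0.017503 + 0.004032 + 0.014811 + 0.028662 + 0.004032 + 0.018934 = 0.185443
B = 1 / 0.185443 = 5.3925
Bₛ = (B − 1)/(n − 1) = (5.3925 − 1)/(7 − 1) = 4.3925/6 = 0.7321

0.73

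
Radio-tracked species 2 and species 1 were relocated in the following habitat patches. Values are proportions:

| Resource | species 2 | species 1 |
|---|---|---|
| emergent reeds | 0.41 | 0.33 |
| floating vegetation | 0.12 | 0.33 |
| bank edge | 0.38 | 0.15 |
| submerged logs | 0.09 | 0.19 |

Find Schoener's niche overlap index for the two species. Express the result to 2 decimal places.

Σ|p₁ᵢ − p₂ᵢ| = 0.08 + 0.21 + 0.23 + 0.10 = 0.62
D = 1 − ½ × 0.62 = 1 − 0.310 = 0.6900

0.69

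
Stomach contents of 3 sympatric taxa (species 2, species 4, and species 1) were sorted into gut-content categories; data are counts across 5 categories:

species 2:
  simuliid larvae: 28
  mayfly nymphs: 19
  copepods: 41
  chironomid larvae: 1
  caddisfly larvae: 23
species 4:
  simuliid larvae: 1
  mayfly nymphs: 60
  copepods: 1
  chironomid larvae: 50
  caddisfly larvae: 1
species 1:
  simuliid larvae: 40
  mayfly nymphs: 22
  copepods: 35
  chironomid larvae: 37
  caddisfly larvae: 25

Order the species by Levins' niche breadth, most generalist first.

species 1 > species 2 > species 4

Proportions for species 2 (n=112): 28/112=0.2500, 19/112=0.1696, 41/112=0.3661, 1/112=0.0089, 23/112=0.2054
Proportions for species 4 (n=113): 1/113=0.0088, 60/113=0.5310, 1/113=0.0088, 50/113=0.4425, 1/113=0.0088
Proportions for species 1 (n=159): 40/159=0.2516, 22/159=0.1384, 35/159=0.2201, 37/159=0.2327, 25/159=0.1572
Σp_2ᵢ² = 0.2500² + 0.1696² + 0.3661² + 0.0089² + 0.2054² = 0.062500 + 0.028764 + 0.134029 + 0.000079 + 0.042189 = 0.267561
B_2 = 1 / 0.267561 = 3.7375
Σp_4ᵢ² = 0.0088² + 0.5310² + 0.0088² + 0.4425² + 0.0088² = 0.000077 + 0.281961 + 0.000077 + 0.195806 + 0.000077 = 0.477998
B_4 = 1 / 0.477998 = 2.0921
Σp_1ᵢ² = 0.2516² + 0.1384² + 0.2201² + 0.2327² + 0.1572² = 0.063303 + 0.019155 + 0.048444 + 0.054149 + 0.024712 = 0.209763
B_1 = 1 / 0.209763 = 4.7673
Ranking by B (broadest → narrowest): species 1 (4.77) > species 2 (3.74) > species 4 (2.09)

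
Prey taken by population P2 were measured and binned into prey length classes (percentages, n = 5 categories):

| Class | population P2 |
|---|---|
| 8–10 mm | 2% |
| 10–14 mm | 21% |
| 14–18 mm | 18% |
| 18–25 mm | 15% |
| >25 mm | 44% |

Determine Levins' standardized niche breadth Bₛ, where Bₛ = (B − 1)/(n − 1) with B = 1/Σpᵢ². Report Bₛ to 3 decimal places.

0.603

Convert percentages to proportions (divide by 100).
Σpᵢ² = 0.02² + 0.21² + 0.18² + 0.15² + 0.44² = 0.0004 + 0.0441 + 0.0324 + 0.0225 + 0.1936 = 0.2930
B = 1 / 0.2930 = 3.41297
Bₛ = (B − 1)/(n − 1) = (3.41297 − 1)/(5 − 1) = 2.41297/4 = 0.60324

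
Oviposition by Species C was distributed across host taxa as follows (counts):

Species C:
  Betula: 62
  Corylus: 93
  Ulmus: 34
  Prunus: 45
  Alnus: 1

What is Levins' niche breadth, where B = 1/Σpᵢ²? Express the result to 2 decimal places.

Proportions for Species C (n=235): 62/235=0.2638, 93/235=0.3957, 34/235=0.1447, 45/235=0.1915, 1/235=0.0043
Σpᵢ² = 0.2638² + 0.3957² + 0.1447² + 0.1915² + 0.0043² = 0.069590 + 0.156578 + 0.020938 + 0.036672 + 0.000018 = 0.283796
B = 1 / 0.283796 = 3.5237

3.52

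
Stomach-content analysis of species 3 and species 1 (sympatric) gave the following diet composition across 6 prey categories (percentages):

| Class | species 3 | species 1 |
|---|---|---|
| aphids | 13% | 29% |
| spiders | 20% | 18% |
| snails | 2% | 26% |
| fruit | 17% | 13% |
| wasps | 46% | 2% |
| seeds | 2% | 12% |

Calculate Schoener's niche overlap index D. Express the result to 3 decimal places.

Convert percentages to proportions (divide by 100).
Σ|p₁ᵢ − p₂ᵢ| = 0.16 + 0.02 + 0.24 + 0.04 + 0.44 + 0.10 = 1.00
D = 1 − ½ × 1.00 = 1 − 0.500 = 0.50000

0.500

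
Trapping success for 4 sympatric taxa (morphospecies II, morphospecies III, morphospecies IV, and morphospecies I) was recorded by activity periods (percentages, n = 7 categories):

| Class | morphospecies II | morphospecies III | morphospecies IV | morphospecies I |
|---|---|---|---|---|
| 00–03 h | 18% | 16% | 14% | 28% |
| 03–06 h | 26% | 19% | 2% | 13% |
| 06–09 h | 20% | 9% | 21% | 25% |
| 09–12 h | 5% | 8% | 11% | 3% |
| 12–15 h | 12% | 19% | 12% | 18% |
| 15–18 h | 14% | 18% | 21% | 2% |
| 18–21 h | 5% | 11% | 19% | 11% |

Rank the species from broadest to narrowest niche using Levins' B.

morphospecies III > morphospecies IV > morphospecies II > morphospecies I

Convert percentages to proportions (divide by 100).
Σp_IIᵢ² = 0.18² + 0.26² + 0.20² + 0.05² + 0.12² + 0.14² + 0.05² = 0.0324 + 0.0676 + 0.0400 + 0.0025 + 0.0144 + 0.0196 + 0.0025 = 0.1790
B_II = 1 / 0.1790 = 5.5866
Σp_IIIᵢ² = 0.16² + 0.19² + 0.09² + 0.08² + 0.19² + 0.18² + 0.11² = 0.0256 + 0.0361 + 0.0081 + 0.0064 + 0.0361 + 0.0324 + 0.0121 = 0.1568
B_III = 1 / 0.1568 = 6.3776
Σp_IVᵢ² = 0.14² + 0.02² + 0.21² + 0.11² + 0.12² + 0.21² + 0.19² = 0.0196 + 0.0004 + 0.0441 + 0.0121 + 0.0144 + 0.0441 + 0.0361 = 0.1708
B_IV = 1 / 0.1708 = 5.8548
Σp_Iᵢ² = 0.28² + 0.13² + 0.25² + 0.03² + 0.18² + 0.02² + 0.11² = 0.0784 + 0.0169 + 0.0625 + 0.0009 + 0.0324 + 0.0004 + 0.0121 = 0.2036
B_I = 1 / 0.2036 = 4.9116
Ranking by B (broadest → narrowest): morphospecies III (6.38) > morphospecies IV (5.85) > morphospecies II (5.59) > morphospecies I (4.91)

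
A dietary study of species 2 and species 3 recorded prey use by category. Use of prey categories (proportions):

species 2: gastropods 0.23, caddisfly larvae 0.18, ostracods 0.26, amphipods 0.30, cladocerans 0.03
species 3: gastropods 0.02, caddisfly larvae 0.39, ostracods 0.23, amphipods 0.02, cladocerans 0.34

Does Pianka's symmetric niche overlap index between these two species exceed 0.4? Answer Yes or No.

Yes

Σ p₁ᵢp₂ᵢ = 0.0046 + 0.0702 + 0.0598 + 0.0060 + 0.0102 = 0.1508
Σp_1ᵢ² = 0.23² + 0.18² + 0.26² + 0.30² + 0.03² = 0.0529 + 0.0324 + 0.0676 + 0.0900 + 0.0009 = 0.2438
Σp_2ᵢ² = 0.02² + 0.39² + 0.23² + 0.02² + 0.34² = 0.0004 + 0.1521 + 0.0529 + 0.0004 + 0.1156 = 0.3214
O = 0.1508 / √(0.2438 × 0.3214) = 0.1508 / 0.27992 = 0.5387
O = 0.5387 > 0.4 → Yes.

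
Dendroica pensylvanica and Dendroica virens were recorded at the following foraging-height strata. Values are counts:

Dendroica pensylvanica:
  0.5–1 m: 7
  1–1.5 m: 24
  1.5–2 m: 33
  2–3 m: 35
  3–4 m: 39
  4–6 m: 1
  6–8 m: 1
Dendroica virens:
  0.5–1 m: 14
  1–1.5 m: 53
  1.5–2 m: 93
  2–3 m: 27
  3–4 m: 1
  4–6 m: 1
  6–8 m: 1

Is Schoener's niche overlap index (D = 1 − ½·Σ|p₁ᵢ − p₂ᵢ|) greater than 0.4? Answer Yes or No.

Yes

Proportions for Dendroica pensylvanica (n=140): 7/140=0.0500, 24/140=0.1714, 33/140=0.2357, 35/140=0.2500, 39/140=0.2786, 1/140=0.0071, 1/140=0.0071
Proportions for Dendroica virens (n=190): 14/190=0.0737, 53/190=0.2789, 93/190=0.4895, 27/190=0.1421, 1/190=0.0053, 1/190=0.0053, 1/190=0.0053
Σ|p₁ᵢ − p₂ᵢ| = 0.0237 + 0.1075 + 0.2538 + 0.1079 + 0.2733 + 0.0018 + 0.0018 = 0.7698
D = 1 − ½ × 0.7698 = 1 − 0.38490 = 0.61510
D = 0.61510 > 0.4 → Yes.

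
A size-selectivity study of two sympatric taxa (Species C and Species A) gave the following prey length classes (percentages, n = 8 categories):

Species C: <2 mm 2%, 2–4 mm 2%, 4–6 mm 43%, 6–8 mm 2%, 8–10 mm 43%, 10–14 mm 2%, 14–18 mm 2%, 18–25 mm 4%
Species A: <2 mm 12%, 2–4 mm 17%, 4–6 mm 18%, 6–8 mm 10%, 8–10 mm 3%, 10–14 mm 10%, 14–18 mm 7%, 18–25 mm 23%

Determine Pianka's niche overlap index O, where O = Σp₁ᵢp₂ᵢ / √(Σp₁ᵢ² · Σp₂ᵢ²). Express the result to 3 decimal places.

0.461

Convert percentages to proportions (divide by 100).
Σ p₁ᵢp₂ᵢ = 0.0024 + 0.0034 + 0.0774 + 0.0020 + 0.0129 + 0.0020 + 0.0014 + 0.0092 = 0.1107
Σp_1ᵢ² = 0.02² + 0.02² + 0.43² + 0.02² + 0.43² + 0.02² + 0.02² + 0.04² = 0.0004 + 0.0004 + 0.1849 + 0.0004 + 0.1849 + 0.0004 + 0.0004 + 0.0016 = 0.3734
Σp_2ᵢ² = 0.12² + 0.17² + 0.18² + 0.10² + 0.03² + 0.10² + 0.07² + 0.23² = 0.0144 + 0.0289 + 0.0324 + 0.0100 + 0.0009 + 0.0100 + 0.0049 + 0.0529 = 0.1544
O = 0.1107 / √(0.3734 × 0.1544) = 0.1107 / 0.240110 = 0.46104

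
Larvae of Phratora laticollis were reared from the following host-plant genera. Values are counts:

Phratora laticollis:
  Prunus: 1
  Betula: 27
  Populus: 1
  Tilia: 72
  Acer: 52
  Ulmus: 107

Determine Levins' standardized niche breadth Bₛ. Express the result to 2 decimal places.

0.47

Proportions for Phratora laticollis (n=260): 1/260=0.0038, 27/260=0.1038, 1/260=0.0038, 72/260=0.2769, 52/260=0.2000, 107/260=0.4115
Σpᵢ² = 0.0038² + 0.1038² + 0.0038² + 0.2769² + 0.2000² + 0.4115² = 0.000014 + 0.010774 + 0.000014 + 0.076674 + 0.040000 + 0.169332 = 0.296808
B = 1 / 0.296808 = 3.3692
Bₛ = (B − 1)/(n − 1) = (3.3692 − 1)/(6 − 1) = 2.3692/5 = 0.4738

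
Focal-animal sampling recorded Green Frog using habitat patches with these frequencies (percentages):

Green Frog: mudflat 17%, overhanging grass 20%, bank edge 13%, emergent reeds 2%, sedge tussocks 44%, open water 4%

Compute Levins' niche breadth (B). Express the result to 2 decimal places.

3.55

Convert percentages to proportions (divide by 100).
Σpᵢ² = 0.17² + 0.20² + 0.13² + 0.02² + 0.44² + 0.04² = 0.0289 + 0.0400 + 0.0169 + 0.0004 + 0.1936 + 0.0016 = 0.2814
B = 1 / 0.2814 = 3.5537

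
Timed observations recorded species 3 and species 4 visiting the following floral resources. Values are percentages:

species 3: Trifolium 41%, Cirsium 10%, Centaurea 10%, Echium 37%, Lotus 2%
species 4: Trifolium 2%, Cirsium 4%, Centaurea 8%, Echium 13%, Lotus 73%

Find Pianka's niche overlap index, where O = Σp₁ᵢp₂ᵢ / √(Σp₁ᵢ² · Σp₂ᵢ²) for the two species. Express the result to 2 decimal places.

0.19

Convert percentages to proportions (divide by 100).
Σ p₁ᵢp₂ᵢ = 0.0082 + 0.0040 + 0.0080 + 0.0481 + 0.0146 = 0.0829
Σp_1ᵢ² = 0.41² + 0.10² + 0.10² + 0.37² + 0.02² = 0.1681 + 0.0100 + 0.0100 + 0.1369 + 0.0004 = 0.3254
Σp_2ᵢ² = 0.02² + 0.04² + 0.08² + 0.13² + 0.73² = 0.0004 + 0.0016 + 0.0064 + 0.0169 + 0.5329 = 0.5582
O = 0.0829 / √(0.3254 × 0.5582) = 0.0829 / 0.42619 = 0.1945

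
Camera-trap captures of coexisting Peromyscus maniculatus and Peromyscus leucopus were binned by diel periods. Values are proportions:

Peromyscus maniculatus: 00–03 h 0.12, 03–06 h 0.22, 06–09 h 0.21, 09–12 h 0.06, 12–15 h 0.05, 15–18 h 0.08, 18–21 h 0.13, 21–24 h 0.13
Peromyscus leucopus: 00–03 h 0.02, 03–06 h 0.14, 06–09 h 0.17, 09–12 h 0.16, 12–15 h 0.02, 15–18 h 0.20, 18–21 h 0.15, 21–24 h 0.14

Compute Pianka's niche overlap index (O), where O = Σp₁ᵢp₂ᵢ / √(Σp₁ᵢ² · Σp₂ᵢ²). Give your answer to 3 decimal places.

Σ p₁ᵢp₂ᵢ = 0.0024 + 0.0308 + 0.0357 + 0.0096 + 0.0010 + 0.0160 + 0.0195 + 0.0182 = 0.1332
Σp_1ᵢ² = 0.12² + 0.22² + 0.21² + 0.06² + 0.05² + 0.08² + 0.13² + 0.13² = 0.0144 + 0.0484 + 0.0441 + 0.0036 + 0.0025 + 0.0064 + 0.0169 + 0.0169 = 0.1532
Σp_2ᵢ² = 0.02² + 0.14² + 0.17² + 0.16² + 0.02² + 0.20² + 0.15² + 0.14² = 0.0004 + 0.0196 + 0.0289 + 0.0256 + 0.0004 + 0.0400 + 0.0225 + 0.0196 = 0.1570
O = 0.1332 / √(0.1532 × 0.1570) = 0.1332 / 0.155088 = 0.85887

0.859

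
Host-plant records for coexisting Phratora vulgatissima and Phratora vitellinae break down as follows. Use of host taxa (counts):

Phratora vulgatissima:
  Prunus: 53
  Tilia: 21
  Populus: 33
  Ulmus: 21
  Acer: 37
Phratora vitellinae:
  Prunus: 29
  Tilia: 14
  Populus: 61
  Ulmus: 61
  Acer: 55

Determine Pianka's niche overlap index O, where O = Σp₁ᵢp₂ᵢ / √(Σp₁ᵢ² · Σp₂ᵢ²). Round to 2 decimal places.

0.85

Proportions for Phratora vulgatissima (n=165): 53/165=0.3212, 21/165=0.1273, 33/165=0.2000, 21/165=0.1273, 37/165=0.2242
Proportions for Phratora vitellinae (n=220): 29/220=0.1318, 14/220=0.0636, 61/220=0.2773, 61/220=0.2773, 55/220=0.2500
Σ p₁ᵢp₂ᵢ = 0.042334 + 0.008096 + 0.055460 + 0.035300 + 0.056050 = 0.197240
Σp_1ᵢ² = 0.3212² + 0.1273² + 0.2000² + 0.1273² + 0.2242² = 0.103169 + 0.016205 + 0.040000 + 0.016205 + 0.050266 = 0.225845
Σp_2ᵢ² = 0.1318² + 0.0636² + 0.2773² + 0.2773² + 0.2500² = 0.017371 + 0.004045 + 0.076895 + 0.076895 + 0.062500 = 0.237706
O = 0.197240 / √(0.225845 × 0.237706) = 0.197240 / 0.2316996 = 0.8513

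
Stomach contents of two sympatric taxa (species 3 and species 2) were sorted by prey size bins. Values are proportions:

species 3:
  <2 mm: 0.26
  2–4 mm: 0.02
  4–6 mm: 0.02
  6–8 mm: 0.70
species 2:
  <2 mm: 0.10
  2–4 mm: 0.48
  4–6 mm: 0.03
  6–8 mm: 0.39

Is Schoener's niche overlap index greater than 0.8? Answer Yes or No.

No

Σ|p₁ᵢ − p₂ᵢ| = 0.16 + 0.46 + 0.01 + 0.31 = 0.94
D = 1 − ½ × 0.94 = 1 − 0.470 = 0.5300
D = 0.5300 < 0.8 → No.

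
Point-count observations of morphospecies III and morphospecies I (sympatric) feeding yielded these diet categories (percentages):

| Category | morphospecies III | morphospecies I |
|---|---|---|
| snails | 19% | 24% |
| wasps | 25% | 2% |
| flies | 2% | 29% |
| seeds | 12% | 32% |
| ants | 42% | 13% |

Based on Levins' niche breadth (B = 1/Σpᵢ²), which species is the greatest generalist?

Convert percentages to proportions (divide by 100).
Σp_IIIᵢ² = 0.19² + 0.25² + 0.02² + 0.12² + 0.42² = 0.0361 + 0.0625 + 0.0004 + 0.0144 + 0.1764 = 0.2898
B_III = 1 / 0.2898 = 3.4507
Σp_Iᵢ² = 0.24² + 0.02² + 0.29² + 0.32² + 0.13² = 0.0576 + 0.0004 + 0.0841 + 0.1024 + 0.0169 = 0.2614
B_I = 1 / 0.2614 = 3.8256
Highest B → broadest niche (most generalist): morphospecies I (B = 3.83).

morphospecies I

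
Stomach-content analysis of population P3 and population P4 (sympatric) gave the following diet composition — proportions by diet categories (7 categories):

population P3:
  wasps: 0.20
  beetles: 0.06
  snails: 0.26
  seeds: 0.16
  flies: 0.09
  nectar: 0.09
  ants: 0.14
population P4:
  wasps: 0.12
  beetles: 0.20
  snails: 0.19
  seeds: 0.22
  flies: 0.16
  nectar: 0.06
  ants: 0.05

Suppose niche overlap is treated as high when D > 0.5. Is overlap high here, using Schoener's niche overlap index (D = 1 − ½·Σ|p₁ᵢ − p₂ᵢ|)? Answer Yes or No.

Σ|p₁ᵢ − p₂ᵢ| = 0.08 + 0.14 + 0.07 + 0.06 + 0.07 + 0.03 + 0.09 = 0.54
D = 1 − ½ × 0.54 = 1 − 0.270 = 0.7300
D = 0.7300 > 0.5 → Yes.

Yes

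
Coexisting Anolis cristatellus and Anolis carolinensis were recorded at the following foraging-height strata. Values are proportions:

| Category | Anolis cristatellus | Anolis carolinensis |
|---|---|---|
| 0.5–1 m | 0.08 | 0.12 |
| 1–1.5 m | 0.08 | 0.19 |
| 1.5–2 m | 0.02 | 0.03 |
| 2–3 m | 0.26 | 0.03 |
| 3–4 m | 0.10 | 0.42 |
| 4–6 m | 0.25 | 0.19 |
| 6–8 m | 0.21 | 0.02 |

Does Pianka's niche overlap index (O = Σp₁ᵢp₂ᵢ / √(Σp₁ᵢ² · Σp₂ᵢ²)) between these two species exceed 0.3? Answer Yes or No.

Σ p₁ᵢp₂ᵢ = 0.0096 + 0.0152 + 0.0006 + 0.0078 + 0.0420 + 0.0475 + 0.0042 = 0.1269
Σp_1ᵢ² = 0.08² + 0.08² + 0.02² + 0.26² + 0.10² + 0.25² + 0.21² = 0.0064 + 0.0064 + 0.0004 + 0.0676 + 0.0100 + 0.0625 + 0.0441 = 0.1974
Σp_2ᵢ² = 0.12² + 0.19² + 0.03² + 0.03² + 0.42² + 0.19² + 0.02² = 0.0144 + 0.0361 + 0.0009 + 0.0009 + 0.1764 + 0.0361 + 0.0004 = 0.2652
O = 0.1269 / √(0.1974 × 0.2652) = 0.1269 / 0.22880 = 0.5546
O = 0.5546 > 0.3 → Yes.

Yes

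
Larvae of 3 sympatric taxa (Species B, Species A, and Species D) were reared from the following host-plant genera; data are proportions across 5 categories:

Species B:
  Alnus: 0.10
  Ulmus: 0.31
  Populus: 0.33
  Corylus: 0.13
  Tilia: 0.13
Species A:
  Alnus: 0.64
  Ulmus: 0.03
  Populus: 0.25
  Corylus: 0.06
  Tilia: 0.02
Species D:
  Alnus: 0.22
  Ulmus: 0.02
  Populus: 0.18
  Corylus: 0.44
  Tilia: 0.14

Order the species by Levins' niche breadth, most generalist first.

Species B > Species D > Species A

Σp_Bᵢ² = 0.10² + 0.31² + 0.33² + 0.13² + 0.13² = 0.0100 + 0.0961 + 0.1089 + 0.0169 + 0.0169 = 0.2488
B_B = 1 / 0.2488 = 4.0193
Σp_Aᵢ² = 0.64² + 0.03² + 0.25² + 0.06² + 0.02² = 0.4096 + 0.0009 + 0.0625 + 0.0036 + 0.0004 = 0.4770
B_A = 1 / 0.4770 = 2.0964
Σp_Dᵢ² = 0.22² + 0.02² + 0.18² + 0.44² + 0.14² = 0.0484 + 0.0004 + 0.0324 + 0.1936 + 0.0196 = 0.2944
B_D = 1 / 0.2944 = 3.3967
Ranking by B (broadest → narrowest): Species B (4.02) > Species D (3.40) > Species A (2.10)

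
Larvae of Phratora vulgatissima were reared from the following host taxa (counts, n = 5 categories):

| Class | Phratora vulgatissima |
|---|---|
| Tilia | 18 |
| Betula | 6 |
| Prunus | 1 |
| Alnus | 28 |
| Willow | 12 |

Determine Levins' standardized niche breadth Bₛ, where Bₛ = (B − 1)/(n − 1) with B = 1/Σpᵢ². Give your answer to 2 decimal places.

0.57

Proportions for Phratora vulgatissima (n=65): 18/65=0.2769, 6/65=0.0923, 1/65=0.0154, 28/65=0.4308, 12/65=0.1846
Σpᵢ² = 0.2769² + 0.0923² + 0.0154² + 0.4308² + 0.1846² = 0.076674 + 0.008519 + 0.000237 + 0.185589 + 0.034077 = 0.305096
B = 1 / 0.305096 = 3.2777
Bₛ = (B − 1)/(n − 1) = (3.2777 − 1)/(5 − 1) = 2.2777/4 = 0.5694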